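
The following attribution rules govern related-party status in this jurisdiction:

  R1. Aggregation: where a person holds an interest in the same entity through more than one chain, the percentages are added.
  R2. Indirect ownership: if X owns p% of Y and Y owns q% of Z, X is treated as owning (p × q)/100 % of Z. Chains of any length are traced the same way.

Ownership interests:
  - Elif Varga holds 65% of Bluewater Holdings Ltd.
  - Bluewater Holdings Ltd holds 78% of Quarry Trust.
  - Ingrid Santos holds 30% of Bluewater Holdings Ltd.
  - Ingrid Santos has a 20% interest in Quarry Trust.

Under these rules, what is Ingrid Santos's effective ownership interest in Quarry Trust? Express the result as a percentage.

43.4%

Chain via Bluewater Holdings Ltd (R2): 30% × 78% = 23.4% of Quarry Trust.
Direct interest in Quarry Trust: 20%.
Aggregating (R1): 23.4% + 20% = 43.4%.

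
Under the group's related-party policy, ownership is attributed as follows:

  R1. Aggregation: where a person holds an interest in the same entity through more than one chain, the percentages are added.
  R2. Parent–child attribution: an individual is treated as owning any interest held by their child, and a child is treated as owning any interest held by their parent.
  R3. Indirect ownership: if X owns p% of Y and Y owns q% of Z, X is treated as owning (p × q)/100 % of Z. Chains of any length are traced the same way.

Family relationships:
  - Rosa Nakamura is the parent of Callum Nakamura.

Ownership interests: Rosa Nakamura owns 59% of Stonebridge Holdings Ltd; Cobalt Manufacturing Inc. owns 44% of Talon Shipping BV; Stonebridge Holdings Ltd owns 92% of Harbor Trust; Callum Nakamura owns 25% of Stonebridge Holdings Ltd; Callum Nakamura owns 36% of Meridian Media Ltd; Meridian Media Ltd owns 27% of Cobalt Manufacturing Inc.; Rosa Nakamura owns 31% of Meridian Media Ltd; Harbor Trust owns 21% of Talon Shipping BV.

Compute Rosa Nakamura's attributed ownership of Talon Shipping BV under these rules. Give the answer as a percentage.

By parent–child attribution (R2), Rosa Nakamura is treated as also owning Callum Nakamura's interest in Stonebridge Holdings Ltd, giving 59% + 25% = 84%.
By parent–child attribution (R2), Rosa Nakamura is treated as also owning Callum Nakamura's interest in Meridian Media Ltd, giving 31% + 36% = 67%.
Chain via Stonebridge Holdings Ltd → Harbor Trust (R3): 84% × 92% × 21% = 16.2288% of Talon Shipping BV.
Chain via Meridian Media Ltd → Cobalt Manufacturing Inc. (R3): 67% × 27% × 44% = 7.9596% of Talon Shipping BV.
Aggregating (R1): 16.2288% + 7.9596% = 24.1884%.

24.1884%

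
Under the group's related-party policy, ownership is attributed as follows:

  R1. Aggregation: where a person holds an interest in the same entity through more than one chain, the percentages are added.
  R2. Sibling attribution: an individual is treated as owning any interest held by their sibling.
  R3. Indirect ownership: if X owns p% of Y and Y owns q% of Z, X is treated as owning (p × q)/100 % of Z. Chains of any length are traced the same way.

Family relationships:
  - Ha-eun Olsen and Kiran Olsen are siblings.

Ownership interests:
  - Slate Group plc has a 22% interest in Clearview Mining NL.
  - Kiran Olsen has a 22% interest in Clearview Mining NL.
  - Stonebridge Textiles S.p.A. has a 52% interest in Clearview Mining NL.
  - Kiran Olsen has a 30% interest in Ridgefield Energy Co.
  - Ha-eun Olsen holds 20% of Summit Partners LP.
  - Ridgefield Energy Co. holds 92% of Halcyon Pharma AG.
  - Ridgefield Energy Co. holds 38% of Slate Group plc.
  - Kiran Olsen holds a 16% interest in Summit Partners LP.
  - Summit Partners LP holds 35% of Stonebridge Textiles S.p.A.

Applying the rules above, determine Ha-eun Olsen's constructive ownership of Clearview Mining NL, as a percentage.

By sibling attribution (R2), Ha-eun Olsen is treated as also owning Kiran Olsen's interest in Summit Partners LP, giving 20% + 16% = 36%.
By sibling attribution (R2), Ha-eun Olsen is treated as owning Kiran Olsen's 30% interest in Ridgefield Energy Co.
By sibling attribution (R2), Ha-eun Olsen is treated as owning Kiran Olsen's 22% interest in Clearview Mining NL.
Chain via Summit Partners LP → Stonebridge Textiles S.p.A. (R3): 36% × 35% × 52% = 6.552% of Clearview Mining NL.
Chain via Ridgefield Energy Co. → Slate Group plc (R3): 30% × 38% × 22% = 2.508% of Clearview Mining NL.
Direct interest in Clearview Mining NL: 22%.
Aggregating (R1): 6.552% + 2.508% + 22% = 31.06%.

31.06%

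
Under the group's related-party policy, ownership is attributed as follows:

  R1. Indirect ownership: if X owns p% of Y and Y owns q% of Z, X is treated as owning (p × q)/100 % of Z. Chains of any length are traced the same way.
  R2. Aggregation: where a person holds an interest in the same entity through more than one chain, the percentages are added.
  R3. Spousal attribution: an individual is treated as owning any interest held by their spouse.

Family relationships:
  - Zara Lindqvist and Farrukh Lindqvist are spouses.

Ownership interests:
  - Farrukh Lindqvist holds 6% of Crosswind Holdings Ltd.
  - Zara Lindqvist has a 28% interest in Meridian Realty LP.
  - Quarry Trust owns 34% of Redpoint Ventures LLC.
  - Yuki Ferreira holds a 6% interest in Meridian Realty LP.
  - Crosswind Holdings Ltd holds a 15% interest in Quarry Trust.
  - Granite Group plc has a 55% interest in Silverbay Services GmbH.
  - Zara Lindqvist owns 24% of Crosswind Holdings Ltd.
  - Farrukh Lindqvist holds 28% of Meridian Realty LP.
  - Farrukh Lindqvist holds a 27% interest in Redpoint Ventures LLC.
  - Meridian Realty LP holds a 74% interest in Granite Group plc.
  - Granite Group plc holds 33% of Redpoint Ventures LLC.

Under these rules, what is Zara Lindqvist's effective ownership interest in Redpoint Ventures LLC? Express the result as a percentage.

42.2052%

By spousal attribution (R3), Zara Lindqvist is treated as also owning Farrukh Lindqvist's interest in Meridian Realty LP, giving 28% + 28% = 56%.
By spousal attribution (R3), Zara Lindqvist is treated as also owning Farrukh Lindqvist's interest in Crosswind Holdings Ltd, giving 24% + 6% = 30%.
By spousal attribution (R3), Zara Lindqvist is treated as owning Farrukh Lindqvist's 27% interest in Redpoint Ventures LLC.
Chain via Meridian Realty LP → Granite Group plc (R1): 56% × 74% × 33% = 13.6752% of Redpoint Ventures LLC.
Chain via Crosswind Holdings Ltd → Quarry Trust (R1): 30% × 15% × 34% = 1.53% of Redpoint Ventures LLC.
Direct interest in Redpoint Ventures LLC: 27%.
Aggregating (R2): 13.6752% + 1.53% + 27% = 42.2052%.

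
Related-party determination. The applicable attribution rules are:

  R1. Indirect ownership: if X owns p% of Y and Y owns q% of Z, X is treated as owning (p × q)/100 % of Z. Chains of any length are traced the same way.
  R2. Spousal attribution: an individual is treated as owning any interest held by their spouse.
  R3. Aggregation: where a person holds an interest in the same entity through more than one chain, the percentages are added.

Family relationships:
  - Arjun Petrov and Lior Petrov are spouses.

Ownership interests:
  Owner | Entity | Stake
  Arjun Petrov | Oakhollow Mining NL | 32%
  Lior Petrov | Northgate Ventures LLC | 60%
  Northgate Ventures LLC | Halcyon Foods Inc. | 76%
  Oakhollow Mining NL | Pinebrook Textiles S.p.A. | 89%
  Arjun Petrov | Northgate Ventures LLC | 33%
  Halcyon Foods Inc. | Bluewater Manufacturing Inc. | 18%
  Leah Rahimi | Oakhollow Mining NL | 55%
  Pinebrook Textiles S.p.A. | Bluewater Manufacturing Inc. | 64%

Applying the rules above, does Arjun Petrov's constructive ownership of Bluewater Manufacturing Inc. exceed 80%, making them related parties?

By spousal attribution (R2), Arjun Petrov is treated as also owning Lior Petrov's interest in Northgate Ventures LLC, giving 33% + 60% = 93%.
Chain via Oakhollow Mining NL → Pinebrook Textiles S.p.A. (R1): 32% × 89% × 64% = 18.2272% of Bluewater Manufacturing Inc.
Chain via Northgate Ventures LLC → Halcyon Foods Inc. (R1): 93% × 76% × 18% = 12.7224% of Bluewater Manufacturing Inc.
Aggregating (R3): 18.2272% + 12.7224% = 30.9496%.
30.9496% does not exceed the 80% threshold, so Arjun is not a related party to Bluewater Manufacturing Inc.

No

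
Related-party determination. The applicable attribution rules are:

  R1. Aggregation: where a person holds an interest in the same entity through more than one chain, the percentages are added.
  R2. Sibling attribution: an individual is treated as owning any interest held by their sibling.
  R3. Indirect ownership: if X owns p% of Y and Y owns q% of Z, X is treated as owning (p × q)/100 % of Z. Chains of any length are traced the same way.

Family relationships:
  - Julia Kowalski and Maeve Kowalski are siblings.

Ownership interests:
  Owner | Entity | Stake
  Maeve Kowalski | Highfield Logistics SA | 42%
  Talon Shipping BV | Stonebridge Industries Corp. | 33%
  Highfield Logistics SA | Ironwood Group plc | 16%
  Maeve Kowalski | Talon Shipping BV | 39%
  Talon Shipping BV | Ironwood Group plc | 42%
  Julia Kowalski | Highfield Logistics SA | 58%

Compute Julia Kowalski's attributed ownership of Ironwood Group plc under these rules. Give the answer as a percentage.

By sibling attribution (R2), Julia Kowalski is treated as also owning Maeve Kowalski's interest in Highfield Logistics SA, giving 58% + 42% = 100%.
By sibling attribution (R2), Julia Kowalski is treated as owning Maeve Kowalski's 39% interest in Talon Shipping BV.
Chain via Highfield Logistics SA (R3): 100% × 16% = 16% of Ironwood Group plc.
Chain via Talon Shipping BV (R3): 39% × 42% = 16.38% of Ironwood Group plc.
Aggregating (R1): 16% + 16.38% = 32.38%.

32.38%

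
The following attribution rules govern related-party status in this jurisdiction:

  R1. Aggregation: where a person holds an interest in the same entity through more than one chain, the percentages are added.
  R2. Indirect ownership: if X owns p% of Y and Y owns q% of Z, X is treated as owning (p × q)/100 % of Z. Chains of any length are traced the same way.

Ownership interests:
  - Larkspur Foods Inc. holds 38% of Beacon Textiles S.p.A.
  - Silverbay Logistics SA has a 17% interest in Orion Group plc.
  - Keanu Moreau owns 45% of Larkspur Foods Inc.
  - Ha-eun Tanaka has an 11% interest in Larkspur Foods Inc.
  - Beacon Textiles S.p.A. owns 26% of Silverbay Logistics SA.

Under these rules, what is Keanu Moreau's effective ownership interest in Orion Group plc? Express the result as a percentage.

0.75582%

Chain via Larkspur Foods Inc. → Beacon Textiles S.p.A. → Silverbay Logistics SA (R2): 45% × 38% × 26% × 17% = 0.75582% of Orion Group plc.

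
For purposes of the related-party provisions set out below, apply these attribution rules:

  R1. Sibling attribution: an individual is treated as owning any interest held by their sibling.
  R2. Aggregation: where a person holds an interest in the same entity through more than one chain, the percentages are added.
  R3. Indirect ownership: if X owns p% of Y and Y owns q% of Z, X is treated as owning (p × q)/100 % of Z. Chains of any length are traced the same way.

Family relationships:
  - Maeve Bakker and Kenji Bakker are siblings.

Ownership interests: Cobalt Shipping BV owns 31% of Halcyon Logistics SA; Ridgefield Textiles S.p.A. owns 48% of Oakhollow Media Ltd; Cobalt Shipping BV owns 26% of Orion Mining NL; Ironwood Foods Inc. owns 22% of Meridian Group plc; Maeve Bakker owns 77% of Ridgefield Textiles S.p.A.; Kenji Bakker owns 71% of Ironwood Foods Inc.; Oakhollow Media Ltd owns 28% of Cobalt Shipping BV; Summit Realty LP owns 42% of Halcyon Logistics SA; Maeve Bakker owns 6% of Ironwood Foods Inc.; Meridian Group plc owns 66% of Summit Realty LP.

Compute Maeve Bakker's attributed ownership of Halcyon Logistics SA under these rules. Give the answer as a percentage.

By sibling attribution (R1), Maeve Bakker is treated as also owning Kenji Bakker's interest in Ironwood Foods Inc, giving 6% + 71% = 77%.
Chain via Ridgefield Textiles S.p.A. → Oakhollow Media Ltd → Cobalt Shipping BV (R3): 77% × 48% × 28% × 31% = 3.208128% of Halcyon Logistics SA.
Chain via Ironwood Foods Inc. → Meridian Group plc → Summit Realty LP (R3): 77% × 22% × 66% × 42% = 4.695768% of Halcyon Logistics SA.
Aggregating (R2): 3.208128% + 4.695768% = 7.903896%.

7.903896%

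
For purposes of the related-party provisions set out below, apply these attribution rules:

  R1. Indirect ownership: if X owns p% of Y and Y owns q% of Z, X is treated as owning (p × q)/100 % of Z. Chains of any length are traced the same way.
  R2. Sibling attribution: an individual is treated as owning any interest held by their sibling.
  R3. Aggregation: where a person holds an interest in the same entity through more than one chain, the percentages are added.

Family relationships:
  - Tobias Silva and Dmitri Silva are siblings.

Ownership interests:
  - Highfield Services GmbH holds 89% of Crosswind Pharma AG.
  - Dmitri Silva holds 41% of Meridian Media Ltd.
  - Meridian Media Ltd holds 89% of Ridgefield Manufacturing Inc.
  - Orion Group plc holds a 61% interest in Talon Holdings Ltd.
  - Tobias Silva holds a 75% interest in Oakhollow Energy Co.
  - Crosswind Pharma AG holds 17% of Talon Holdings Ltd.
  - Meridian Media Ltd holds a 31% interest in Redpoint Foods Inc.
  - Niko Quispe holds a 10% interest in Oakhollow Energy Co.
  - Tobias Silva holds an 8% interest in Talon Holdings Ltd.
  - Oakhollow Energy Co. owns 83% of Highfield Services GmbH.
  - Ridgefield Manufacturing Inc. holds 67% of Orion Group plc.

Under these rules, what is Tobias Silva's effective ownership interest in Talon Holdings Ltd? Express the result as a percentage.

By sibling attribution (R2), Tobias Silva is treated as owning Dmitri Silva's 41% interest in Meridian Media Ltd.
Chain via Oakhollow Energy Co. → Highfield Services GmbH → Crosswind Pharma AG (R1): 75% × 83% × 89% × 17% = 9.418425% of Talon Holdings Ltd.
Direct interest in Talon Holdings Ltd: 8%.
Chain via Meridian Media Ltd → Ridgefield Manufacturing Inc. → Orion Group plc (R1): 41% × 89% × 67% × 61% = 14.913463% of Talon Holdings Ltd.
Aggregating (R3): 9.418425% + 8% + 14.913463% = 32.331888%.

32.331888%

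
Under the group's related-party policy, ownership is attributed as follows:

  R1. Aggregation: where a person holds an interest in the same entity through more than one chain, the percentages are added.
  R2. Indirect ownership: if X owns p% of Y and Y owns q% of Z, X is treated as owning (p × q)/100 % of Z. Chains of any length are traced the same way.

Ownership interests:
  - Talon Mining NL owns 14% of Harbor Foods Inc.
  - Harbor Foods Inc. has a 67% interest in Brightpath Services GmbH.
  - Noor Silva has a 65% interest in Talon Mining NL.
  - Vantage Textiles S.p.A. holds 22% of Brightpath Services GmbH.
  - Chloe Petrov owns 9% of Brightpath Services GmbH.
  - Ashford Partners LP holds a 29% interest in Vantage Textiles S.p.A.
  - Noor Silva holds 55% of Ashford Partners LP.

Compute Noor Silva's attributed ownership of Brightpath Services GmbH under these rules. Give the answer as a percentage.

Chain via Talon Mining NL → Harbor Foods Inc. (R2): 65% × 14% × 67% = 6.097% of Brightpath Services GmbH.
Chain via Ashford Partners LP → Vantage Textiles S.p.A. (R2): 55% × 29% × 22% = 3.509% of Brightpath Services GmbH.
Aggregating (R1): 6.097% + 3.509% = 9.606%.

9.606%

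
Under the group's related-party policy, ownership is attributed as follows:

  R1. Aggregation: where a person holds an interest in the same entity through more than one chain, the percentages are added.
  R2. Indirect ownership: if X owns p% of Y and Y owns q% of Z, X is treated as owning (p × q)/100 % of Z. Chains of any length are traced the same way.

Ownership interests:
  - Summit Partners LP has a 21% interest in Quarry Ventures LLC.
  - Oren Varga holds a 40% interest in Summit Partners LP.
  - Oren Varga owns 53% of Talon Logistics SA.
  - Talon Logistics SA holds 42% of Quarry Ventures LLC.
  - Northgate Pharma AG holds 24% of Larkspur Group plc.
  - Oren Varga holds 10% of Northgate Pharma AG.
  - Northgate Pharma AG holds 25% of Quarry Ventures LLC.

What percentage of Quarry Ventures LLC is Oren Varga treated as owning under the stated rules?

33.16%

Chain via Northgate Pharma AG (R2): 10% × 25% = 2.5% of Quarry Ventures LLC.
Chain via Talon Logistics SA (R2): 53% × 42% = 22.26% of Quarry Ventures LLC.
Chain via Summit Partners LP (R2): 40% × 21% = 8.4% of Quarry Ventures LLC.
Aggregating (R1): 2.5% + 22.26% + 8.4% = 33.16%.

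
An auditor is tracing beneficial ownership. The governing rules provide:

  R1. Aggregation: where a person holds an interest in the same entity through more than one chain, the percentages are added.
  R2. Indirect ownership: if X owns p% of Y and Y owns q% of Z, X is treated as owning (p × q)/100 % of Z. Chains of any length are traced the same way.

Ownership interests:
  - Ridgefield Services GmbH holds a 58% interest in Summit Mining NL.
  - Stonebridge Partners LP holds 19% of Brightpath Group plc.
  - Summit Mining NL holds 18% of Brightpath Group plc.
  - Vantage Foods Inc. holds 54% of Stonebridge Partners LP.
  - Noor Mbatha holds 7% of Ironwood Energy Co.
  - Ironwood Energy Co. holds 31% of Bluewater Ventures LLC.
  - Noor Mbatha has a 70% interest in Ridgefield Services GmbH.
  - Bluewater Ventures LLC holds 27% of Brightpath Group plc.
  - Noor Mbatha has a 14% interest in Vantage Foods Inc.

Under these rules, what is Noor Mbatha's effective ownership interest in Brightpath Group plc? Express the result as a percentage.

Chain via Ironwood Energy Co. → Bluewater Ventures LLC (R2): 7% × 31% × 27% = 0.5859% of Brightpath Group plc.
Chain via Vantage Foods Inc. → Stonebridge Partners LP (R2): 14% × 54% × 19% = 1.4364% of Brightpath Group plc.
Chain via Ridgefield Services GmbH → Summit Mining NL (R2): 70% × 58% × 18% = 7.308% of Brightpath Group plc.
Aggregating (R1): 0.5859% + 1.4364% + 7.308% = 9.3303%.

9.3303%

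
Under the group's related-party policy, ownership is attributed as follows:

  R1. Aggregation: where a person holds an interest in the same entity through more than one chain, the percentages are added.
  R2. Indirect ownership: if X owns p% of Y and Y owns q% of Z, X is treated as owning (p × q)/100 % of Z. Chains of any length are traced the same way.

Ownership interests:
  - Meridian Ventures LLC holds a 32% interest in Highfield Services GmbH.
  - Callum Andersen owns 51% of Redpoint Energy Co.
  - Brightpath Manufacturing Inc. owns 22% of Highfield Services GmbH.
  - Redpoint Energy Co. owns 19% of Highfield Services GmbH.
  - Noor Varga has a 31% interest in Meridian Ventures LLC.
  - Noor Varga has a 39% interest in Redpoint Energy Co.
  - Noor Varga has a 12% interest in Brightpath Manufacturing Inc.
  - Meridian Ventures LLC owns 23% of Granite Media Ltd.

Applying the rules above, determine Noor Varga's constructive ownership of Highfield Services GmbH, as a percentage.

19.97%

Chain via Redpoint Energy Co. (R2): 39% × 19% = 7.41% of Highfield Services GmbH.
Chain via Brightpath Manufacturing Inc. (R2): 12% × 22% = 2.64% of Highfield Services GmbH.
Chain via Meridian Ventures LLC (R2): 31% × 32% = 9.92% of Highfield Services GmbH.
Aggregating (R1): 7.41% + 2.64% + 9.92% = 19.97%.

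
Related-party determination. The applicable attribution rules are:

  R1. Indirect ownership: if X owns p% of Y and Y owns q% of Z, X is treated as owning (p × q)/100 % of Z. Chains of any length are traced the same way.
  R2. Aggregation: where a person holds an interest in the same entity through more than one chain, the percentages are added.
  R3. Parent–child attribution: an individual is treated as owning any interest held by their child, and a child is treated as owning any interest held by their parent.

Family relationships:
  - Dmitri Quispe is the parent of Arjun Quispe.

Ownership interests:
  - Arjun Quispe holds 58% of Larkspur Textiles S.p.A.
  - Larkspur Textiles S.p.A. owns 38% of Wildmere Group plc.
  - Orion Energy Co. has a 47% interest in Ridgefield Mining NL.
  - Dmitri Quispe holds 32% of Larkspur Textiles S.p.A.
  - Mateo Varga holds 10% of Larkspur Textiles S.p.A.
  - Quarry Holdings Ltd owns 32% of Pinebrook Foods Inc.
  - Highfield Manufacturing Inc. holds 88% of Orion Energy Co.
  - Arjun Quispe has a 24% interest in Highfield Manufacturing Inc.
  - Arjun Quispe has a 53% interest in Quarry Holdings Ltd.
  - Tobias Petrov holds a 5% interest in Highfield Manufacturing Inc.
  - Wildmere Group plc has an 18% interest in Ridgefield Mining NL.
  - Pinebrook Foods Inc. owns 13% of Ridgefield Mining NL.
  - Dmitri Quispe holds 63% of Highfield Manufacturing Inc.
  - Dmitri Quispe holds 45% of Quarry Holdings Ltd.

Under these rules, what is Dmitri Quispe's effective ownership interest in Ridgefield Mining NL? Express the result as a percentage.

By parent–child attribution (R3), Dmitri Quispe is treated as also owning Arjun Quispe's interest in Quarry Holdings Ltd, giving 45% + 53% = 98%.
By parent–child attribution (R3), Dmitri Quispe is treated as also owning Arjun Quispe's interest in Highfield Manufacturing Inc, giving 63% + 24% = 87%.
By parent–child attribution (R3), Dmitri Quispe is treated as also owning Arjun Quispe's interest in Larkspur Textiles S.p.A, giving 32% + 58% = 90%.
Chain via Quarry Holdings Ltd → Pinebrook Foods Inc. (R1): 98% × 32% × 13% = 4.0768% of Ridgefield Mining NL.
Chain via Highfield Manufacturing Inc. → Orion Energy Co. (R1): 87% × 88% × 47% = 35.9832% of Ridgefield Mining NL.
Chain via Larkspur Textiles S.p.A. → Wildmere Group plc (R1): 90% × 38% × 18% = 6.156% of Ridgefield Mining NL.
Aggregating (R2): 4.0768% + 35.9832% + 6.156% = 46.216%.

46.216%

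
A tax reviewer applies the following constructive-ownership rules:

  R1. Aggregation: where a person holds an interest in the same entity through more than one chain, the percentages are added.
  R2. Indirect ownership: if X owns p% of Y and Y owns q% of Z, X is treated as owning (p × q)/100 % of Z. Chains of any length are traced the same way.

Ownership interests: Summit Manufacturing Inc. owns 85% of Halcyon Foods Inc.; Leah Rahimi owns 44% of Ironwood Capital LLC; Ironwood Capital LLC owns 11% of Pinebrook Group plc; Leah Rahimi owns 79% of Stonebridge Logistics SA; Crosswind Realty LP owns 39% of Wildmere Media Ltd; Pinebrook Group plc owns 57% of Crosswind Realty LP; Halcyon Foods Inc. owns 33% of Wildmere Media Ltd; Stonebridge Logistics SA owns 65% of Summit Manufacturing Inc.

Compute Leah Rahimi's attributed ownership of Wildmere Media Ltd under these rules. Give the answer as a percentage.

Chain via Stonebridge Logistics SA → Summit Manufacturing Inc. → Halcyon Foods Inc. (R2): 79% × 65% × 85% × 33% = 14.403675% of Wildmere Media Ltd.
Chain via Ironwood Capital LLC → Pinebrook Group plc → Crosswind Realty LP (R2): 44% × 11% × 57% × 39% = 1.075932% of Wildmere Media Ltd.
Aggregating (R1): 14.403675% + 1.075932% = 15.479607%.

15.479607%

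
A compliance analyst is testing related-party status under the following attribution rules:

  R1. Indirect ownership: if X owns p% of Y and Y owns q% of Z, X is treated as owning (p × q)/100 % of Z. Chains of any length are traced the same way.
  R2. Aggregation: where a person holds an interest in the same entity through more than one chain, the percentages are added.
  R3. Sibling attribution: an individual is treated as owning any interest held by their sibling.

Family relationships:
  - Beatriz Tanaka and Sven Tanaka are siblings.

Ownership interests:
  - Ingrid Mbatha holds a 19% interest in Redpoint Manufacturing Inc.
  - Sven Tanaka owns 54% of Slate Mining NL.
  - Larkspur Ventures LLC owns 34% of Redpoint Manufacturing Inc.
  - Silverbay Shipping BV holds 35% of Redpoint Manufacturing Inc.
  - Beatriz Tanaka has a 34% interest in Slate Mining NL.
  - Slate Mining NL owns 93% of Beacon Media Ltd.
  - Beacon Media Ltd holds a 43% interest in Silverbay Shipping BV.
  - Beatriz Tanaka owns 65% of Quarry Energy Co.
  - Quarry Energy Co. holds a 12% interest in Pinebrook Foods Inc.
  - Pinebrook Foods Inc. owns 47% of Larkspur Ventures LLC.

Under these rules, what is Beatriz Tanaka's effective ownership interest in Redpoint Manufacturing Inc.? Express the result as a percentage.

By sibling attribution (R3), Beatriz Tanaka is treated as also owning Sven Tanaka's interest in Slate Mining NL, giving 34% + 54% = 88%.
Chain via Slate Mining NL → Beacon Media Ltd → Silverbay Shipping BV (R1): 88% × 93% × 43% × 35% = 12.31692% of Redpoint Manufacturing Inc.
Chain via Quarry Energy Co. → Pinebrook Foods Inc. → Larkspur Ventures LLC (R1): 65% × 12% × 47% × 34% = 1.24644% of Redpoint Manufacturing Inc.
Aggregating (R2): 12.31692% + 1.24644% = 13.56336%.

13.56336%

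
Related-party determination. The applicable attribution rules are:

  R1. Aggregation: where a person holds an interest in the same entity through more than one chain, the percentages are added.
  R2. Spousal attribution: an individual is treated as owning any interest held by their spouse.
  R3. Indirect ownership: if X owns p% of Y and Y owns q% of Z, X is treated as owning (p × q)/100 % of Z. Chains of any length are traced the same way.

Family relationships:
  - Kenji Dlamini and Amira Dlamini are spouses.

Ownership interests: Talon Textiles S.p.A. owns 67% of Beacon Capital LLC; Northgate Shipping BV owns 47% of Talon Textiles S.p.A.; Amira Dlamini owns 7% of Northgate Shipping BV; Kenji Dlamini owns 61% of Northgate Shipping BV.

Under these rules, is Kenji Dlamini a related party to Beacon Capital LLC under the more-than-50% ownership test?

By spousal attribution (R2), Kenji Dlamini is treated as also owning Amira Dlamini's interest in Northgate Shipping BV, giving 61% + 7% = 68%.
Chain via Northgate Shipping BV → Talon Textiles S.p.A. (R3): 68% × 47% × 67% = 21.4132% of Beacon Capital LLC.
21.4132% does not exceed the 50% threshold, so Kenji is not a related party to Beacon Capital LLC.

No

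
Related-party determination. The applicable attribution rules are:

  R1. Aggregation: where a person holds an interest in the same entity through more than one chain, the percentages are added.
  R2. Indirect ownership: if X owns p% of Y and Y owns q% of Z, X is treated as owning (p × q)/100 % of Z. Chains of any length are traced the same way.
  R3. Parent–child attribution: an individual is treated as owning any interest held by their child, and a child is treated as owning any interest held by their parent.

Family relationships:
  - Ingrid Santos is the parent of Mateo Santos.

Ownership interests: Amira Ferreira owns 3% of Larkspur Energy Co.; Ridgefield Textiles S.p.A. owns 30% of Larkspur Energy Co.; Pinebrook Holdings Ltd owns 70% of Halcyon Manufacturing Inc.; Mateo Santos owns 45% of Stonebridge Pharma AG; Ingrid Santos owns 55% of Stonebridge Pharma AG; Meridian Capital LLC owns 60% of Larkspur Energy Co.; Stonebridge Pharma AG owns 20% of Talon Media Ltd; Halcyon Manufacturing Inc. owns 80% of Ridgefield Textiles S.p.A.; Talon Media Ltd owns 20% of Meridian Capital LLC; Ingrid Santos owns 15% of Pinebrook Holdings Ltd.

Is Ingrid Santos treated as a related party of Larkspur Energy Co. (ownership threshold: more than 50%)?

By parent–child attribution (R3), Ingrid Santos is treated as also owning Mateo Santos's interest in Stonebridge Pharma AG, giving 55% + 45% = 100%.
Chain via Stonebridge Pharma AG → Talon Media Ltd → Meridian Capital LLC (R2): 100% × 20% × 20% × 60% = 2.4% of Larkspur Energy Co.
Chain via Pinebrook Holdings Ltd → Halcyon Manufacturing Inc. → Ridgefield Textiles S.p.A. (R2): 15% × 70% × 80% × 30% = 2.52% of Larkspur Energy Co.
Aggregating (R1): 2.4% + 2.52% = 4.92%.
4.92% does not exceed the 50% threshold, so Ingrid is not a related party to Larkspur Energy Co.

No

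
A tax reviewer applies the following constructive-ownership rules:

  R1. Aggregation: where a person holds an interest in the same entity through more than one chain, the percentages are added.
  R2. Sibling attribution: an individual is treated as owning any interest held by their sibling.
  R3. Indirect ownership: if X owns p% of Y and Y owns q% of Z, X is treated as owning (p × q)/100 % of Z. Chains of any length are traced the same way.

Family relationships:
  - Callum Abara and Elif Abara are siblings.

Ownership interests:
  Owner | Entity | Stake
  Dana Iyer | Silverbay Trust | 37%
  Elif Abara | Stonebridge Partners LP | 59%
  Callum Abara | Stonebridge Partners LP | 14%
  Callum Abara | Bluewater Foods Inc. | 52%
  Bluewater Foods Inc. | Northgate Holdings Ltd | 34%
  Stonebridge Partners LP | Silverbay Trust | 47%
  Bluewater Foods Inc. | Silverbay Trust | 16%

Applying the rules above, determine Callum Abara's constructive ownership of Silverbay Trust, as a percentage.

By sibling attribution (R2), Callum Abara is treated as also owning Elif Abara's interest in Stonebridge Partners LP, giving 14% + 59% = 73%.
Chain via Bluewater Foods Inc. (R3): 52% × 16% = 8.32% of Silverbay Trust.
Chain via Stonebridge Partners LP (R3): 73% × 47% = 34.31% of Silverbay Trust.
Aggregating (R1): 8.32% + 34.31% = 42.63%.

42.63%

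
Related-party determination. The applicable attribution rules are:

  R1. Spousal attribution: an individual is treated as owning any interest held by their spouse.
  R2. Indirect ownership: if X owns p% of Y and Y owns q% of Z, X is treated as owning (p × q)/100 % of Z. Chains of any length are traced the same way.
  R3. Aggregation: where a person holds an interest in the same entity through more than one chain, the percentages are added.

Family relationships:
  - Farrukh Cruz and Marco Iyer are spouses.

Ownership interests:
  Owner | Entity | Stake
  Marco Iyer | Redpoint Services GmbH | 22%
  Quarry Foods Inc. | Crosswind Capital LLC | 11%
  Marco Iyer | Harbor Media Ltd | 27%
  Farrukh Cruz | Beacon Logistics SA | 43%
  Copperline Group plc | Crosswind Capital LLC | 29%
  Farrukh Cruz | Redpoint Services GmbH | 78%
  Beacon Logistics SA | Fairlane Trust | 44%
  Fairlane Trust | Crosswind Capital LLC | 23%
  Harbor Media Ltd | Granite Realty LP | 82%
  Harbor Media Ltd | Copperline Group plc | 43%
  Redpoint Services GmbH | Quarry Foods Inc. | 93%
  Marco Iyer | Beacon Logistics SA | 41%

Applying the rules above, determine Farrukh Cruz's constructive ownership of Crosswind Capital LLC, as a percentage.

By spousal attribution (R1), Farrukh Cruz is treated as also owning Marco Iyer's interest in Beacon Logistics SA, giving 43% + 41% = 84%.
By spousal attribution (R1), Farrukh Cruz is treated as also owning Marco Iyer's interest in Redpoint Services GmbH, giving 78% + 22% = 100%.
By spousal attribution (R1), Farrukh Cruz is treated as owning Marco Iyer's 27% interest in Harbor Media Ltd.
Chain via Beacon Logistics SA → Fairlane Trust (R2): 84% × 44% × 23% = 8.5008% of Crosswind Capital LLC.
Chain via Redpoint Services GmbH → Quarry Foods Inc. (R2): 100% × 93% × 11% = 10.23% of Crosswind Capital LLC.
Chain via Harbor Media Ltd → Copperline Group plc (R2): 27% × 43% × 29% = 3.3669% of Crosswind Capital LLC.
Aggregating (R3): 8.5008% + 10.23% + 3.3669% = 22.0977%.

22.0977%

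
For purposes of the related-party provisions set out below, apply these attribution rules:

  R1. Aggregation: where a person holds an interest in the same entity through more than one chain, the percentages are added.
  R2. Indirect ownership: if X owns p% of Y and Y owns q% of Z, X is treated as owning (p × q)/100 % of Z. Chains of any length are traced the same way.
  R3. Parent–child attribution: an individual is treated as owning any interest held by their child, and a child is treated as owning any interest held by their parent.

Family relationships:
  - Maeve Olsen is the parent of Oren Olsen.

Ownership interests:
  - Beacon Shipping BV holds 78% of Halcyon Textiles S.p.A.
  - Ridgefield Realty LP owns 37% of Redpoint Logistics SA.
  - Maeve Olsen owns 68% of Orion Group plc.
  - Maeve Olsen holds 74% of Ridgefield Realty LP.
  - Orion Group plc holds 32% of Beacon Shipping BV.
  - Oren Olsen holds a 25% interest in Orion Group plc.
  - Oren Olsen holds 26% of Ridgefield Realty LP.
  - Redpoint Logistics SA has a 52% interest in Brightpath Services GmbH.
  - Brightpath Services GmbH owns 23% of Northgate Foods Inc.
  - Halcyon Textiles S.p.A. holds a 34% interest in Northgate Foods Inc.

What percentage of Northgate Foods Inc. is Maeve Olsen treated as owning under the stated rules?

By parent–child attribution (R3), Maeve Olsen is treated as also owning Oren Olsen's interest in Ridgefield Realty LP, giving 74% + 26% = 100%.
By parent–child attribution (R3), Maeve Olsen is treated as also owning Oren Olsen's interest in Orion Group plc, giving 68% + 25% = 93%.
Chain via Ridgefield Realty LP → Redpoint Logistics SA → Brightpath Services GmbH (R2): 100% × 37% × 52% × 23% = 4.4252% of Northgate Foods Inc.
Chain via Orion Group plc → Beacon Shipping BV → Halcyon Textiles S.p.A. (R2): 93% × 32% × 78% × 34% = 7.892352% of Northgate Foods Inc.
Aggregating (R1): 4.4252% + 7.892352% = 12.317552%.

12.317552%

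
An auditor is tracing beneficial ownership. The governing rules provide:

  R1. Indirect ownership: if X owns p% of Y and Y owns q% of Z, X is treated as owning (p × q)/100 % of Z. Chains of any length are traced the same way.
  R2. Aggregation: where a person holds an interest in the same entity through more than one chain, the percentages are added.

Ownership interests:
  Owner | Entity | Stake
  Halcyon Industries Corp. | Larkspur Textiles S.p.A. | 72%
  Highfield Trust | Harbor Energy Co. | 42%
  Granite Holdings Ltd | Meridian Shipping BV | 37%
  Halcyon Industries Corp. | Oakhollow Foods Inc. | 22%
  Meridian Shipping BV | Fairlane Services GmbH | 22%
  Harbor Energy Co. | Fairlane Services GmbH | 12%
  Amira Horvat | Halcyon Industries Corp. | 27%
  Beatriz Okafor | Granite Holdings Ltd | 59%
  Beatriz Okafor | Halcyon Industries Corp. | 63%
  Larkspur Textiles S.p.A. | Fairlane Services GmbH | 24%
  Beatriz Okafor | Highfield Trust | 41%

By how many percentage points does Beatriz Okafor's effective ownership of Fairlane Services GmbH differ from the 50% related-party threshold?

32.2446

Chain via Highfield Trust → Harbor Energy Co. (R1): 41% × 42% × 12% = 2.0664% of Fairlane Services GmbH.
Chain via Halcyon Industries Corp. → Larkspur Textiles S.p.A. (R1): 63% × 72% × 24% = 10.8864% of Fairlane Services GmbH.
Chain via Granite Holdings Ltd → Meridian Shipping BV (R1): 59% × 37% × 22% = 4.8026% of Fairlane Services GmbH.
Aggregating (R2): 2.0664% + 10.8864% + 4.8026% = 17.7554%.
17.7554% falls short of the 50% threshold by 32.2446 percentage points.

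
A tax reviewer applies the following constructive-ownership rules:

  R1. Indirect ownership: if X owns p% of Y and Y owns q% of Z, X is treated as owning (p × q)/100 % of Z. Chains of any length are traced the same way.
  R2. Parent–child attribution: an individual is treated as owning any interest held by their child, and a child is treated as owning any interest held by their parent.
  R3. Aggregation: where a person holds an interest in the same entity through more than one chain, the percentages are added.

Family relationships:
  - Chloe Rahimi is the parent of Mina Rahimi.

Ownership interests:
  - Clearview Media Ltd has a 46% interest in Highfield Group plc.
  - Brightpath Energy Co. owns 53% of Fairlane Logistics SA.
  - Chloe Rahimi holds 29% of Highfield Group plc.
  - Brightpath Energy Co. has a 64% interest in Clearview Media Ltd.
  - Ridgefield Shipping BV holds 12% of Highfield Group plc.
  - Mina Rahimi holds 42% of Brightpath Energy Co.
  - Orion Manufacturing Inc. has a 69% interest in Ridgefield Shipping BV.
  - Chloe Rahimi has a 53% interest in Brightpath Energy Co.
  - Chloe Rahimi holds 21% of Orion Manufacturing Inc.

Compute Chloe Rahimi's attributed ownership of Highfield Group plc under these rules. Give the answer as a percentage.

By parent–child attribution (R2), Chloe Rahimi is treated as also owning Mina Rahimi's interest in Brightpath Energy Co, giving 53% + 42% = 95%.
Chain via Brightpath Energy Co. → Clearview Media Ltd (R1): 95% × 64% × 46% = 27.968% of Highfield Group plc.
Chain via Orion Manufacturing Inc. → Ridgefield Shipping BV (R1): 21% × 69% × 12% = 1.7388% of Highfield Group plc.
Direct interest in Highfield Group plc: 29%.
Aggregating (R3): 27.968% + 1.7388% + 29% = 58.7068%.

58.7068%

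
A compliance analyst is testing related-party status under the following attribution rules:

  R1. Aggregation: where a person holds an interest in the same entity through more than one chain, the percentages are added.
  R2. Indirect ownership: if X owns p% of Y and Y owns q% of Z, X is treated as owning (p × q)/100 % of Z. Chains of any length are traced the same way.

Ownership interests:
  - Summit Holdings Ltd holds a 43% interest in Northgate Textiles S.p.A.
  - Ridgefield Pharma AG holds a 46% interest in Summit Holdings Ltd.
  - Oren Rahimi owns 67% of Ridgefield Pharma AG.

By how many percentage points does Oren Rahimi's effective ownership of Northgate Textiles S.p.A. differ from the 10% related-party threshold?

Chain via Ridgefield Pharma AG → Summit Holdings Ltd (R2): 67% × 46% × 43% = 13.2526% of Northgate Textiles S.p.A.
13.2526% exceeds the 10% threshold by 3.2526 percentage points.

3.2526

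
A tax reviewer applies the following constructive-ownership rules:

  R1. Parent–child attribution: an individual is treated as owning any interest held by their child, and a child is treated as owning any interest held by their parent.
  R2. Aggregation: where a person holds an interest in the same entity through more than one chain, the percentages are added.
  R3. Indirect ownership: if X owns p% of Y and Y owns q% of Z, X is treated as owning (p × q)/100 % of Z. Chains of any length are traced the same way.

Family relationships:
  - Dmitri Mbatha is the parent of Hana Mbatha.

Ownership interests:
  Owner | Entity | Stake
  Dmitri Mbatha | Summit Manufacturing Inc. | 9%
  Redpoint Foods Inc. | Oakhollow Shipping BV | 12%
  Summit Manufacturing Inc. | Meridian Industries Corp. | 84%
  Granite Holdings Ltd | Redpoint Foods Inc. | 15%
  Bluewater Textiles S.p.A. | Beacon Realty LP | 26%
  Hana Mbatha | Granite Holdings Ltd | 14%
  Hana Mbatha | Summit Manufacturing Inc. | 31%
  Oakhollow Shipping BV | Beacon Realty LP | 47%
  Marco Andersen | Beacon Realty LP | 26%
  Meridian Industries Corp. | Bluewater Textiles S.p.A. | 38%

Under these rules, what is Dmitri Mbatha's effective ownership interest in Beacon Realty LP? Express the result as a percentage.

By parent–child attribution (R1), Dmitri Mbatha is treated as also owning Hana Mbatha's interest in Summit Manufacturing Inc, giving 9% + 31% = 40%.
By parent–child attribution (R1), Dmitri Mbatha is treated as owning Hana Mbatha's 14% interest in Granite Holdings Ltd.
Chain via Summit Manufacturing Inc. → Meridian Industries Corp. → Bluewater Textiles S.p.A. (R3): 40% × 84% × 38% × 26% = 3.31968% of Beacon Realty LP.
Chain via Granite Holdings Ltd → Redpoint Foods Inc. → Oakhollow Shipping BV (R3): 14% × 15% × 12% × 47% = 0.11844% of Beacon Realty LP.
Aggregating (R2): 3.31968% + 0.11844% = 3.43812%.

3.43812%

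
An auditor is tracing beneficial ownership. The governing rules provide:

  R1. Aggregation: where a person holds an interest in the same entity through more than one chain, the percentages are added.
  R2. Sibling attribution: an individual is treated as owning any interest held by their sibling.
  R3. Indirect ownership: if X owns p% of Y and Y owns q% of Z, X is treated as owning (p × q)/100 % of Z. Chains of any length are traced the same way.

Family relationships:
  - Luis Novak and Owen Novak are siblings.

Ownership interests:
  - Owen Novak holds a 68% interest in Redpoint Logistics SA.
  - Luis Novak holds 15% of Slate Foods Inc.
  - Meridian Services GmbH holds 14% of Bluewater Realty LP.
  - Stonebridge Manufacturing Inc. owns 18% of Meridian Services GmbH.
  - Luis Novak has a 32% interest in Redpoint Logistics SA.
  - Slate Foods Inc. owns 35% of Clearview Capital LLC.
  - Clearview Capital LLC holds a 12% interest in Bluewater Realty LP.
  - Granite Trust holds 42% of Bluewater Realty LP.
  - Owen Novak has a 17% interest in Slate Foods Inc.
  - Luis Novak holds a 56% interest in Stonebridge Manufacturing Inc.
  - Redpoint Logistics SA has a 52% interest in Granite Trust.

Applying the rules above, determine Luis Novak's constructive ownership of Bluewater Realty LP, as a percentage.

24.5952%

By sibling attribution (R2), Luis Novak is treated as also owning Owen Novak's interest in Slate Foods Inc, giving 15% + 17% = 32%.
By sibling attribution (R2), Luis Novak is treated as also owning Owen Novak's interest in Redpoint Logistics SA, giving 32% + 68% = 100%.
Chain via Stonebridge Manufacturing Inc. → Meridian Services GmbH (R3): 56% × 18% × 14% = 1.4112% of Bluewater Realty LP.
Chain via Slate Foods Inc. → Clearview Capital LLC (R3): 32% × 35% × 12% = 1.344% of Bluewater Realty LP.
Chain via Redpoint Logistics SA → Granite Trust (R3): 100% × 52% × 42% = 21.84% of Bluewater Realty LP.
Aggregating (R1): 1.4112% + 1.344% + 21.84% = 24.5952%.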